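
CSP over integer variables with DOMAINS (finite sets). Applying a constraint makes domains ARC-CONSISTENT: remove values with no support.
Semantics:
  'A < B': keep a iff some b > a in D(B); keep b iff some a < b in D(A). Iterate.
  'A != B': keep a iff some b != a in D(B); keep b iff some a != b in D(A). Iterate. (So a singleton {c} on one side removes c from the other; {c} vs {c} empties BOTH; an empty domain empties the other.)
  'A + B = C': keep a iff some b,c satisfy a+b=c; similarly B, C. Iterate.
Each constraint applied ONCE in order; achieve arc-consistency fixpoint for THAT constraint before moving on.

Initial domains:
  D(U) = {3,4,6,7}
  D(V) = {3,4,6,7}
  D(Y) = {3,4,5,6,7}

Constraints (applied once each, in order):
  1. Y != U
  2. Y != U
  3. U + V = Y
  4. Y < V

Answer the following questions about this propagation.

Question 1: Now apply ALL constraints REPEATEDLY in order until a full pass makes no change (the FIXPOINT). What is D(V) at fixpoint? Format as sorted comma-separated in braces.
pass 0 (initial): D(V)={3,4,6,7}
pass 1: U {3,4,6,7}->{3,4}; V {3,4,6,7}->{}; Y {3,4,5,6,7}->{}
pass 2: U {3,4}->{}
pass 3: no change
Fixpoint after 3 passes: D(V) = {}

Answer: {}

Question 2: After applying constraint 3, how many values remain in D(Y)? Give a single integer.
Constraint 1 (Y != U) on D(Y)={3,4,5,6,7} D(U)={3,4,6,7}: no change
Constraint 2 (Y != U) on D(Y)={3,4,5,6,7} D(U)={3,4,6,7}: no change
Constraint 3 (U + V = Y) on D(U)={3,4,6,7} D(V)={3,4,6,7} D(Y)={3,4,5,6,7}: U {3,4,6,7}->{3,4}; V {3,4,6,7}->{3,4}; Y {3,4,5,6,7}->{6,7}
So after constraint 3: D(Y)={6,7}, size = 2

Answer: 2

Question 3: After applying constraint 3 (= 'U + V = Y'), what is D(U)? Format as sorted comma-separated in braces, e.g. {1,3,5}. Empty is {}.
Answer: {3,4}

Derivation:
Constraint 1 (Y != U) on D(Y)={3,4,5,6,7} D(U)={3,4,6,7}: no change
Constraint 2 (Y != U) on D(Y)={3,4,5,6,7} D(U)={3,4,6,7}: no change
Constraint 3 (U + V = Y) on D(U)={3,4,6,7} D(V)={3,4,6,7} D(Y)={3,4,5,6,7}: U {3,4,6,7}->{3,4}; V {3,4,6,7}->{3,4}; Y {3,4,5,6,7}->{6,7}
So after constraint 3: D(U) = {3,4}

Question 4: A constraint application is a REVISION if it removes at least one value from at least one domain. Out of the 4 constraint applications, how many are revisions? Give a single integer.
Constraint 1 (Y != U) on D(Y)={3,4,5,6,7} D(U)={3,4,6,7}: no change => not a revision
Constraint 2 (Y != U) on D(Y)={3,4,5,6,7} D(U)={3,4,6,7}: no change => not a revision
Constraint 3 (U + V = Y) on D(U)={3,4,6,7} D(V)={3,4,6,7} D(Y)={3,4,5,6,7}: U {3,4,6,7}->{3,4}; V {3,4,6,7}->{3,4}; Y {3,4,5,6,7}->{6,7} => REVISION
Constraint 4 (Y < V) on D(Y)={6,7} D(V)={3,4}: Y {6,7}->{}; V {3,4}->{} => REVISION
Total revisions = 2

Answer: 2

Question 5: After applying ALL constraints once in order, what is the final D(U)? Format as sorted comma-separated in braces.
Answer: {3,4}

Derivation:
Constraint 1 (Y != U) on D(Y)={3,4,5,6,7} D(U)={3,4,6,7}: no change
Constraint 2 (Y != U) on D(Y)={3,4,5,6,7} D(U)={3,4,6,7}: no change
Constraint 3 (U + V = Y) on D(U)={3,4,6,7} D(V)={3,4,6,7} D(Y)={3,4,5,6,7}: U {3,4,6,7}->{3,4}; V {3,4,6,7}->{3,4}; Y {3,4,5,6,7}->{6,7}
Constraint 4 (Y < V) on D(Y)={6,7} D(V)={3,4}: Y {6,7}->{}; V {3,4}->{}
So after all 4 constraints: D(U) = {3,4}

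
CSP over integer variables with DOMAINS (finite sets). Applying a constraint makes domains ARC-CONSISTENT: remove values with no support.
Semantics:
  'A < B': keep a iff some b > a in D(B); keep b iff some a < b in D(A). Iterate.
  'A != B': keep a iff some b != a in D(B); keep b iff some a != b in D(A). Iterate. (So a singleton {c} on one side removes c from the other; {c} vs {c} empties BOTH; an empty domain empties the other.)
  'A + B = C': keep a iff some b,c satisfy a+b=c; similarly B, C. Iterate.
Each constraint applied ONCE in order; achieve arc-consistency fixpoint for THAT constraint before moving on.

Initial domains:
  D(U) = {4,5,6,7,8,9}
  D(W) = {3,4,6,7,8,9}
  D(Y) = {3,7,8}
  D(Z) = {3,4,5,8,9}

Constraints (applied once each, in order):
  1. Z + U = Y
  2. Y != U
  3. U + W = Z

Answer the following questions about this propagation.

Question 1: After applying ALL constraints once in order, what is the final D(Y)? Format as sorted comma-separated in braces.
Constraint 1 (Z + U = Y) on D(Z)={3,4,5,8,9} D(U)={4,5,6,7,8,9} D(Y)={3,7,8}: Z {3,4,5,8,9}->{3,4}; U {4,5,6,7,8,9}->{4,5}; Y {3,7,8}->{7,8}
Constraint 2 (Y != U) on D(Y)={7,8} D(U)={4,5}: no change
Constraint 3 (U + W = Z) on D(U)={4,5} D(W)={3,4,6,7,8,9} D(Z)={3,4}: U {4,5}->{}; W {3,4,6,7,8,9}->{}; Z {3,4}->{}
So after all 3 constraints: D(Y) = {7,8}

Answer: {7,8}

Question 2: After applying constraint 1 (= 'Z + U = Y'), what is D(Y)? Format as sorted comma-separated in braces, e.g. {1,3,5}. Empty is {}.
Constraint 1 (Z + U = Y) on D(Z)={3,4,5,8,9} D(U)={4,5,6,7,8,9} D(Y)={3,7,8}: Z {3,4,5,8,9}->{3,4}; U {4,5,6,7,8,9}->{4,5}; Y {3,7,8}->{7,8}
So after constraint 1: D(Y) = {7,8}

Answer: {7,8}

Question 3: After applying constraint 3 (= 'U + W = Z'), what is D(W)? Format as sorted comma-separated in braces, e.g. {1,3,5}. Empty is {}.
Answer: {}

Derivation:
Constraint 1 (Z + U = Y) on D(Z)={3,4,5,8,9} D(U)={4,5,6,7,8,9} D(Y)={3,7,8}: Z {3,4,5,8,9}->{3,4}; U {4,5,6,7,8,9}->{4,5}; Y {3,7,8}->{7,8}
Constraint 2 (Y != U) on D(Y)={7,8} D(U)={4,5}: no change
Constraint 3 (U + W = Z) on D(U)={4,5} D(W)={3,4,6,7,8,9} D(Z)={3,4}: U {4,5}->{}; W {3,4,6,7,8,9}->{}; Z {3,4}->{}
So after constraint 3: D(W) = {}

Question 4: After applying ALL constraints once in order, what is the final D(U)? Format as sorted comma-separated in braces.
Constraint 1 (Z + U = Y) on D(Z)={3,4,5,8,9} D(U)={4,5,6,7,8,9} D(Y)={3,7,8}: Z {3,4,5,8,9}->{3,4}; U {4,5,6,7,8,9}->{4,5}; Y {3,7,8}->{7,8}
Constraint 2 (Y != U) on D(Y)={7,8} D(U)={4,5}: no change
Constraint 3 (U + W = Z) on D(U)={4,5} D(W)={3,4,6,7,8,9} D(Z)={3,4}: U {4,5}->{}; W {3,4,6,7,8,9}->{}; Z {3,4}->{}
So after all 3 constraints: D(U) = {}

Answer: {}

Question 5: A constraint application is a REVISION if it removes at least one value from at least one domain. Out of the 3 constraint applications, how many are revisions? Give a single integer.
Constraint 1 (Z + U = Y) on D(Z)={3,4,5,8,9} D(U)={4,5,6,7,8,9} D(Y)={3,7,8}: Z {3,4,5,8,9}->{3,4}; U {4,5,6,7,8,9}->{4,5}; Y {3,7,8}->{7,8} => REVISION
Constraint 2 (Y != U) on D(Y)={7,8} D(U)={4,5}: no change => not a revision
Constraint 3 (U + W = Z) on D(U)={4,5} D(W)={3,4,6,7,8,9} D(Z)={3,4}: U {4,5}->{}; W {3,4,6,7,8,9}->{}; Z {3,4}->{} => REVISION
Total revisions = 2

Answer: 2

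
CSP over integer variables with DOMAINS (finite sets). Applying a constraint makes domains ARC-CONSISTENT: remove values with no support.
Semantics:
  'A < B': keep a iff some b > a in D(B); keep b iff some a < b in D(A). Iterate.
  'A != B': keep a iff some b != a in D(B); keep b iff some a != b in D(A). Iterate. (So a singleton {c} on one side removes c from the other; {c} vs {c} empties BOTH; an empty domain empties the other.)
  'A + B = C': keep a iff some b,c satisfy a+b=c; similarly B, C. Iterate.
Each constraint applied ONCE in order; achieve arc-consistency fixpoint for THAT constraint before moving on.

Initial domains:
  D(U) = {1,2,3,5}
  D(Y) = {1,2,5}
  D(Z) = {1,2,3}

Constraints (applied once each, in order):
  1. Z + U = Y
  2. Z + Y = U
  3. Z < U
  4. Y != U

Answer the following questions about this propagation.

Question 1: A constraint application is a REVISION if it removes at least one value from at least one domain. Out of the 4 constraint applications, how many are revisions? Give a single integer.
Answer: 2

Derivation:
Constraint 1 (Z + U = Y) on D(Z)={1,2,3} D(U)={1,2,3,5} D(Y)={1,2,5}: U {1,2,3,5}->{1,2,3}; Y {1,2,5}->{2,5} => REVISION
Constraint 2 (Z + Y = U) on D(Z)={1,2,3} D(Y)={2,5} D(U)={1,2,3}: Z {1,2,3}->{1}; Y {2,5}->{2}; U {1,2,3}->{3} => REVISION
Constraint 3 (Z < U) on D(Z)={1} D(U)={3}: no change => not a revision
Constraint 4 (Y != U) on D(Y)={2} D(U)={3}: no change => not a revision
Total revisions = 2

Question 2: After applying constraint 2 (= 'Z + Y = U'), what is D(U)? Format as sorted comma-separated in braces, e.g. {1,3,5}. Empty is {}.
Constraint 1 (Z + U = Y) on D(Z)={1,2,3} D(U)={1,2,3,5} D(Y)={1,2,5}: U {1,2,3,5}->{1,2,3}; Y {1,2,5}->{2,5}
Constraint 2 (Z + Y = U) on D(Z)={1,2,3} D(Y)={2,5} D(U)={1,2,3}: Z {1,2,3}->{1}; Y {2,5}->{2}; U {1,2,3}->{3}
So after constraint 2: D(U) = {3}

Answer: {3}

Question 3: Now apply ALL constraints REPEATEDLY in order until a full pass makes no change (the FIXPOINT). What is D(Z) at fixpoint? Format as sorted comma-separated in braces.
Answer: {}

Derivation:
pass 0 (initial): D(Z)={1,2,3}
pass 1: U {1,2,3,5}->{3}; Y {1,2,5}->{2}; Z {1,2,3}->{1}
pass 2: U {3}->{}; Y {2}->{}; Z {1}->{}
pass 3: no change
Fixpoint after 3 passes: D(Z) = {}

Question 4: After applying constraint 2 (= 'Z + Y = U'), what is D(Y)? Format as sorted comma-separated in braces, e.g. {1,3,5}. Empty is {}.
Constraint 1 (Z + U = Y) on D(Z)={1,2,3} D(U)={1,2,3,5} D(Y)={1,2,5}: U {1,2,3,5}->{1,2,3}; Y {1,2,5}->{2,5}
Constraint 2 (Z + Y = U) on D(Z)={1,2,3} D(Y)={2,5} D(U)={1,2,3}: Z {1,2,3}->{1}; Y {2,5}->{2}; U {1,2,3}->{3}
So after constraint 2: D(Y) = {2}

Answer: {2}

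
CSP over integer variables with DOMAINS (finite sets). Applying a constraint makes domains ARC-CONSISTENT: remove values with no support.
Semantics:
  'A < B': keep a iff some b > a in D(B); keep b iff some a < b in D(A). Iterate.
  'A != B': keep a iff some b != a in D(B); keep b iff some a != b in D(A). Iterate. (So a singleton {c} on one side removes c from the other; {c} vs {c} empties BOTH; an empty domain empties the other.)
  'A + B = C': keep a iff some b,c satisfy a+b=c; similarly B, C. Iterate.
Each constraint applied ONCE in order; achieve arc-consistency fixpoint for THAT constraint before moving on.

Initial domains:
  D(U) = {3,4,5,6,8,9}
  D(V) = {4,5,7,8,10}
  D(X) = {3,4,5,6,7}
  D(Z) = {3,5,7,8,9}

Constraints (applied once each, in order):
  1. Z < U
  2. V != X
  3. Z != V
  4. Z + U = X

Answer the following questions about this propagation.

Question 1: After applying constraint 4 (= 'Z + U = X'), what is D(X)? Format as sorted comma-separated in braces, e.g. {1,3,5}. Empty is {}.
Answer: {7}

Derivation:
Constraint 1 (Z < U) on D(Z)={3,5,7,8,9} D(U)={3,4,5,6,8,9}: Z {3,5,7,8,9}->{3,5,7,8}; U {3,4,5,6,8,9}->{4,5,6,8,9}
Constraint 2 (V != X) on D(V)={4,5,7,8,10} D(X)={3,4,5,6,7}: no change
Constraint 3 (Z != V) on D(Z)={3,5,7,8} D(V)={4,5,7,8,10}: no change
Constraint 4 (Z + U = X) on D(Z)={3,5,7,8} D(U)={4,5,6,8,9} D(X)={3,4,5,6,7}: Z {3,5,7,8}->{3}; U {4,5,6,8,9}->{4}; X {3,4,5,6,7}->{7}
So after constraint 4: D(X) = {7}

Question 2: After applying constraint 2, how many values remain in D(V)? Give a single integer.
Constraint 1 (Z < U) on D(Z)={3,5,7,8,9} D(U)={3,4,5,6,8,9}: Z {3,5,7,8,9}->{3,5,7,8}; U {3,4,5,6,8,9}->{4,5,6,8,9}
Constraint 2 (V != X) on D(V)={4,5,7,8,10} D(X)={3,4,5,6,7}: no change
So after constraint 2: D(V)={4,5,7,8,10}, size = 5

Answer: 5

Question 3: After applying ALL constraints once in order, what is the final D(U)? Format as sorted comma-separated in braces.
Answer: {4}

Derivation:
Constraint 1 (Z < U) on D(Z)={3,5,7,8,9} D(U)={3,4,5,6,8,9}: Z {3,5,7,8,9}->{3,5,7,8}; U {3,4,5,6,8,9}->{4,5,6,8,9}
Constraint 2 (V != X) on D(V)={4,5,7,8,10} D(X)={3,4,5,6,7}: no change
Constraint 3 (Z != V) on D(Z)={3,5,7,8} D(V)={4,5,7,8,10}: no change
Constraint 4 (Z + U = X) on D(Z)={3,5,7,8} D(U)={4,5,6,8,9} D(X)={3,4,5,6,7}: Z {3,5,7,8}->{3}; U {4,5,6,8,9}->{4}; X {3,4,5,6,7}->{7}
So after all 4 constraints: D(U) = {4}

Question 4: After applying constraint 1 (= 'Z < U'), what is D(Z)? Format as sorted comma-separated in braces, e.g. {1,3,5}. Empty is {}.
Answer: {3,5,7,8}

Derivation:
Constraint 1 (Z < U) on D(Z)={3,5,7,8,9} D(U)={3,4,5,6,8,9}: Z {3,5,7,8,9}->{3,5,7,8}; U {3,4,5,6,8,9}->{4,5,6,8,9}
So after constraint 1: D(Z) = {3,5,7,8}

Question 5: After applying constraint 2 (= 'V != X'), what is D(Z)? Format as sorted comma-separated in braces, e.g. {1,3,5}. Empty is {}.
Constraint 1 (Z < U) on D(Z)={3,5,7,8,9} D(U)={3,4,5,6,8,9}: Z {3,5,7,8,9}->{3,5,7,8}; U {3,4,5,6,8,9}->{4,5,6,8,9}
Constraint 2 (V != X) on D(V)={4,5,7,8,10} D(X)={3,4,5,6,7}: no change
So after constraint 2: D(Z) = {3,5,7,8}

Answer: {3,5,7,8}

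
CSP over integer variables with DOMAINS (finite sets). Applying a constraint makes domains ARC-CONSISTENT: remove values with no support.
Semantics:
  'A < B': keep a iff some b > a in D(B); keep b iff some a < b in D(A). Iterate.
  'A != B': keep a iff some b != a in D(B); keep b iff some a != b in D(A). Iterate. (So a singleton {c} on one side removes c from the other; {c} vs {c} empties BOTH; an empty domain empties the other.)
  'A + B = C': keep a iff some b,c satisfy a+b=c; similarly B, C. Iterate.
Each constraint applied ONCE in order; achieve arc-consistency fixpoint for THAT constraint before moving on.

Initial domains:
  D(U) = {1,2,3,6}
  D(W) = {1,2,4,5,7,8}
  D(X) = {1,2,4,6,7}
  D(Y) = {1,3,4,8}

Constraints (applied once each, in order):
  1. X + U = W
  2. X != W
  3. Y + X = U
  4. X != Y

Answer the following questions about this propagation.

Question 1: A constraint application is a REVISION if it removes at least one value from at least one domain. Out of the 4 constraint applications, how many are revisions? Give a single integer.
Answer: 2

Derivation:
Constraint 1 (X + U = W) on D(X)={1,2,4,6,7} D(U)={1,2,3,6} D(W)={1,2,4,5,7,8}: W {1,2,4,5,7,8}->{2,4,5,7,8} => REVISION
Constraint 2 (X != W) on D(X)={1,2,4,6,7} D(W)={2,4,5,7,8}: no change => not a revision
Constraint 3 (Y + X = U) on D(Y)={1,3,4,8} D(X)={1,2,4,6,7} D(U)={1,2,3,6}: Y {1,3,4,8}->{1,4}; X {1,2,4,6,7}->{1,2}; U {1,2,3,6}->{2,3,6} => REVISION
Constraint 4 (X != Y) on D(X)={1,2} D(Y)={1,4}: no change => not a revision
Total revisions = 2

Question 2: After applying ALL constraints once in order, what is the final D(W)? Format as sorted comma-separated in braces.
Answer: {2,4,5,7,8}

Derivation:
Constraint 1 (X + U = W) on D(X)={1,2,4,6,7} D(U)={1,2,3,6} D(W)={1,2,4,5,7,8}: W {1,2,4,5,7,8}->{2,4,5,7,8}
Constraint 2 (X != W) on D(X)={1,2,4,6,7} D(W)={2,4,5,7,8}: no change
Constraint 3 (Y + X = U) on D(Y)={1,3,4,8} D(X)={1,2,4,6,7} D(U)={1,2,3,6}: Y {1,3,4,8}->{1,4}; X {1,2,4,6,7}->{1,2}; U {1,2,3,6}->{2,3,6}
Constraint 4 (X != Y) on D(X)={1,2} D(Y)={1,4}: no change
So after all 4 constraints: D(W) = {2,4,5,7,8}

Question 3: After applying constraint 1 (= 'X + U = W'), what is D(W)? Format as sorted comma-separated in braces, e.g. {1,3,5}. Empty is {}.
Constraint 1 (X + U = W) on D(X)={1,2,4,6,7} D(U)={1,2,3,6} D(W)={1,2,4,5,7,8}: W {1,2,4,5,7,8}->{2,4,5,7,8}
So after constraint 1: D(W) = {2,4,5,7,8}

Answer: {2,4,5,7,8}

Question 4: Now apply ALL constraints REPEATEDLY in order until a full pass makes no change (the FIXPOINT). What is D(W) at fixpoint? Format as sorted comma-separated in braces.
pass 0 (initial): D(W)={1,2,4,5,7,8}
pass 1: U {1,2,3,6}->{2,3,6}; W {1,2,4,5,7,8}->{2,4,5,7,8}; X {1,2,4,6,7}->{1,2}; Y {1,3,4,8}->{1,4}
pass 2: W {2,4,5,7,8}->{4,5,7,8}
pass 3: no change
Fixpoint after 3 passes: D(W) = {4,5,7,8}

Answer: {4,5,7,8}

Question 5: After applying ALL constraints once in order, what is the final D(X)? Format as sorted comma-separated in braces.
Answer: {1,2}

Derivation:
Constraint 1 (X + U = W) on D(X)={1,2,4,6,7} D(U)={1,2,3,6} D(W)={1,2,4,5,7,8}: W {1,2,4,5,7,8}->{2,4,5,7,8}
Constraint 2 (X != W) on D(X)={1,2,4,6,7} D(W)={2,4,5,7,8}: no change
Constraint 3 (Y + X = U) on D(Y)={1,3,4,8} D(X)={1,2,4,6,7} D(U)={1,2,3,6}: Y {1,3,4,8}->{1,4}; X {1,2,4,6,7}->{1,2}; U {1,2,3,6}->{2,3,6}
Constraint 4 (X != Y) on D(X)={1,2} D(Y)={1,4}: no change
So after all 4 constraints: D(X) = {1,2}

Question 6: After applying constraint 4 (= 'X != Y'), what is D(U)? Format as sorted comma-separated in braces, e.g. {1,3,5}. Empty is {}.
Answer: {2,3,6}

Derivation:
Constraint 1 (X + U = W) on D(X)={1,2,4,6,7} D(U)={1,2,3,6} D(W)={1,2,4,5,7,8}: W {1,2,4,5,7,8}->{2,4,5,7,8}
Constraint 2 (X != W) on D(X)={1,2,4,6,7} D(W)={2,4,5,7,8}: no change
Constraint 3 (Y + X = U) on D(Y)={1,3,4,8} D(X)={1,2,4,6,7} D(U)={1,2,3,6}: Y {1,3,4,8}->{1,4}; X {1,2,4,6,7}->{1,2}; U {1,2,3,6}->{2,3,6}
Constraint 4 (X != Y) on D(X)={1,2} D(Y)={1,4}: no change
So after constraint 4: D(U) = {2,3,6}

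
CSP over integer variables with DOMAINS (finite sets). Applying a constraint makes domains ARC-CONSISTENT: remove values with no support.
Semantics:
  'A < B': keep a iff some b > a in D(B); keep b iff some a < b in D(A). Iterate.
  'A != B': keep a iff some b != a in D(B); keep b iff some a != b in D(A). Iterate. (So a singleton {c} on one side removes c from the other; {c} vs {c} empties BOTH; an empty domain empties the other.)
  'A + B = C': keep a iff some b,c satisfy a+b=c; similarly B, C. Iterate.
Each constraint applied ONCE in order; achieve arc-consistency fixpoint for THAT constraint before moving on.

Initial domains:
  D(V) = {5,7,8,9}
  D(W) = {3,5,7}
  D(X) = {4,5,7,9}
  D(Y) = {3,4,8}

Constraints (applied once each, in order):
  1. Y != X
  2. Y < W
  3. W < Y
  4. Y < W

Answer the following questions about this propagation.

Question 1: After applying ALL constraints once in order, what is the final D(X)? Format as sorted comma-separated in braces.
Answer: {4,5,7,9}

Derivation:
Constraint 1 (Y != X) on D(Y)={3,4,8} D(X)={4,5,7,9}: no change
Constraint 2 (Y < W) on D(Y)={3,4,8} D(W)={3,5,7}: Y {3,4,8}->{3,4}; W {3,5,7}->{5,7}
Constraint 3 (W < Y) on D(W)={5,7} D(Y)={3,4}: W {5,7}->{}; Y {3,4}->{}
Constraint 4 (Y < W) on D(Y)={} D(W)={}: no change
So after all 4 constraints: D(X) = {4,5,7,9}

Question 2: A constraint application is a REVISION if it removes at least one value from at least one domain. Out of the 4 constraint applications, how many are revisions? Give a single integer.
Constraint 1 (Y != X) on D(Y)={3,4,8} D(X)={4,5,7,9}: no change => not a revision
Constraint 2 (Y < W) on D(Y)={3,4,8} D(W)={3,5,7}: Y {3,4,8}->{3,4}; W {3,5,7}->{5,7} => REVISION
Constraint 3 (W < Y) on D(W)={5,7} D(Y)={3,4}: W {5,7}->{}; Y {3,4}->{} => REVISION
Constraint 4 (Y < W) on D(Y)={} D(W)={}: no change => not a revision
Total revisions = 2

Answer: 2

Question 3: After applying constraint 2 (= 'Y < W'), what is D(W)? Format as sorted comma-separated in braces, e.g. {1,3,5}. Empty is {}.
Constraint 1 (Y != X) on D(Y)={3,4,8} D(X)={4,5,7,9}: no change
Constraint 2 (Y < W) on D(Y)={3,4,8} D(W)={3,5,7}: Y {3,4,8}->{3,4}; W {3,5,7}->{5,7}
So after constraint 2: D(W) = {5,7}

Answer: {5,7}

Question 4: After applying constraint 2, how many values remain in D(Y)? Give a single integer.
Answer: 2

Derivation:
Constraint 1 (Y != X) on D(Y)={3,4,8} D(X)={4,5,7,9}: no change
Constraint 2 (Y < W) on D(Y)={3,4,8} D(W)={3,5,7}: Y {3,4,8}->{3,4}; W {3,5,7}->{5,7}
So after constraint 2: D(Y)={3,4}, size = 2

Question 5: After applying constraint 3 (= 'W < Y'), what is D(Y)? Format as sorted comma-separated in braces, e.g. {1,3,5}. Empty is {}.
Constraint 1 (Y != X) on D(Y)={3,4,8} D(X)={4,5,7,9}: no change
Constraint 2 (Y < W) on D(Y)={3,4,8} D(W)={3,5,7}: Y {3,4,8}->{3,4}; W {3,5,7}->{5,7}
Constraint 3 (W < Y) on D(W)={5,7} D(Y)={3,4}: W {5,7}->{}; Y {3,4}->{}
So after constraint 3: D(Y) = {}

Answer: {}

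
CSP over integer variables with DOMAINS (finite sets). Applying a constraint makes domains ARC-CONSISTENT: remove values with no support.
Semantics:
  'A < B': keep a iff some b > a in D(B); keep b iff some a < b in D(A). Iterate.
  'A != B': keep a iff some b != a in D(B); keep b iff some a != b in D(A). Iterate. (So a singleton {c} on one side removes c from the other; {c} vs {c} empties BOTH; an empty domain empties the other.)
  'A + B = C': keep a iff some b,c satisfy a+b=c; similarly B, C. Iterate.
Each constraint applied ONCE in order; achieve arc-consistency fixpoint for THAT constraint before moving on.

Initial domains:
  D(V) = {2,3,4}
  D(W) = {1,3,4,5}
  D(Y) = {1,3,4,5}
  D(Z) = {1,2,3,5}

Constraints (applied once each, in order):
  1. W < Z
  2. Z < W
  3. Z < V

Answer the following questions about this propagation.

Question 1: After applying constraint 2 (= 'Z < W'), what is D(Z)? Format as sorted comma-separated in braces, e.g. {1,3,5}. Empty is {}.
Answer: {2,3}

Derivation:
Constraint 1 (W < Z) on D(W)={1,3,4,5} D(Z)={1,2,3,5}: W {1,3,4,5}->{1,3,4}; Z {1,2,3,5}->{2,3,5}
Constraint 2 (Z < W) on D(Z)={2,3,5} D(W)={1,3,4}: Z {2,3,5}->{2,3}; W {1,3,4}->{3,4}
So after constraint 2: D(Z) = {2,3}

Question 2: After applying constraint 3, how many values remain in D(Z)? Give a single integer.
Constraint 1 (W < Z) on D(W)={1,3,4,5} D(Z)={1,2,3,5}: W {1,3,4,5}->{1,3,4}; Z {1,2,3,5}->{2,3,5}
Constraint 2 (Z < W) on D(Z)={2,3,5} D(W)={1,3,4}: Z {2,3,5}->{2,3}; W {1,3,4}->{3,4}
Constraint 3 (Z < V) on D(Z)={2,3} D(V)={2,3,4}: V {2,3,4}->{3,4}
So after constraint 3: D(Z)={2,3}, size = 2

Answer: 2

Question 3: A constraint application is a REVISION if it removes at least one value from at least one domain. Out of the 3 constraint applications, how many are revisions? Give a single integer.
Answer: 3

Derivation:
Constraint 1 (W < Z) on D(W)={1,3,4,5} D(Z)={1,2,3,5}: W {1,3,4,5}->{1,3,4}; Z {1,2,3,5}->{2,3,5} => REVISION
Constraint 2 (Z < W) on D(Z)={2,3,5} D(W)={1,3,4}: Z {2,3,5}->{2,3}; W {1,3,4}->{3,4} => REVISION
Constraint 3 (Z < V) on D(Z)={2,3} D(V)={2,3,4}: V {2,3,4}->{3,4} => REVISION
Total revisions = 3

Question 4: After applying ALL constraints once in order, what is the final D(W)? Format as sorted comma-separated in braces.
Answer: {3,4}

Derivation:
Constraint 1 (W < Z) on D(W)={1,3,4,5} D(Z)={1,2,3,5}: W {1,3,4,5}->{1,3,4}; Z {1,2,3,5}->{2,3,5}
Constraint 2 (Z < W) on D(Z)={2,3,5} D(W)={1,3,4}: Z {2,3,5}->{2,3}; W {1,3,4}->{3,4}
Constraint 3 (Z < V) on D(Z)={2,3} D(V)={2,3,4}: V {2,3,4}->{3,4}
So after all 3 constraints: D(W) = {3,4}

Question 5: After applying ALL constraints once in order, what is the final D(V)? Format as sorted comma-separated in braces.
Constraint 1 (W < Z) on D(W)={1,3,4,5} D(Z)={1,2,3,5}: W {1,3,4,5}->{1,3,4}; Z {1,2,3,5}->{2,3,5}
Constraint 2 (Z < W) on D(Z)={2,3,5} D(W)={1,3,4}: Z {2,3,5}->{2,3}; W {1,3,4}->{3,4}
Constraint 3 (Z < V) on D(Z)={2,3} D(V)={2,3,4}: V {2,3,4}->{3,4}
So after all 3 constraints: D(V) = {3,4}

Answer: {3,4}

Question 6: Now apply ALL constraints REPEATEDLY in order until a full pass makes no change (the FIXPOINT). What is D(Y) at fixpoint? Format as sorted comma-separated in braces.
Answer: {1,3,4,5}

Derivation:
pass 0 (initial): D(Y)={1,3,4,5}
pass 1: V {2,3,4}->{3,4}; W {1,3,4,5}->{3,4}; Z {1,2,3,5}->{2,3}
pass 2: V {3,4}->{}; W {3,4}->{}; Z {2,3}->{}
pass 3: no change
Fixpoint after 3 passes: D(Y) = {1,3,4,5}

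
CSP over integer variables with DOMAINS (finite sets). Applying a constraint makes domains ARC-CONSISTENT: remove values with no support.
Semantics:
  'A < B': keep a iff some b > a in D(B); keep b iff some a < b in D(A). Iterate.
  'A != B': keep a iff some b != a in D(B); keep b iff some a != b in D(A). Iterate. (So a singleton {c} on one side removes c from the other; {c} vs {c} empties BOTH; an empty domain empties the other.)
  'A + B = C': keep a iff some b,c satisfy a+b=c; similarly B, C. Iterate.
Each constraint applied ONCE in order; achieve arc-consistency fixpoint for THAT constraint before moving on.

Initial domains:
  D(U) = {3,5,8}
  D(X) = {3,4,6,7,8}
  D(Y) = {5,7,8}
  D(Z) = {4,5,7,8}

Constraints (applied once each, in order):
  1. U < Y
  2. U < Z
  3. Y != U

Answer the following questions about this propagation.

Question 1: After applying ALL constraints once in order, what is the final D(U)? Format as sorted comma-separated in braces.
Answer: {3,5}

Derivation:
Constraint 1 (U < Y) on D(U)={3,5,8} D(Y)={5,7,8}: U {3,5,8}->{3,5}
Constraint 2 (U < Z) on D(U)={3,5} D(Z)={4,5,7,8}: no change
Constraint 3 (Y != U) on D(Y)={5,7,8} D(U)={3,5}: no change
So after all 3 constraints: D(U) = {3,5}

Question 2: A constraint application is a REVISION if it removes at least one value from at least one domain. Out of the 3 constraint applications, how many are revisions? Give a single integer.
Constraint 1 (U < Y) on D(U)={3,5,8} D(Y)={5,7,8}: U {3,5,8}->{3,5} => REVISION
Constraint 2 (U < Z) on D(U)={3,5} D(Z)={4,5,7,8}: no change => not a revision
Constraint 3 (Y != U) on D(Y)={5,7,8} D(U)={3,5}: no change => not a revision
Total revisions = 1

Answer: 1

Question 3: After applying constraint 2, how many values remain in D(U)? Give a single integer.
Constraint 1 (U < Y) on D(U)={3,5,8} D(Y)={5,7,8}: U {3,5,8}->{3,5}
Constraint 2 (U < Z) on D(U)={3,5} D(Z)={4,5,7,8}: no change
So after constraint 2: D(U)={3,5}, size = 2

Answer: 2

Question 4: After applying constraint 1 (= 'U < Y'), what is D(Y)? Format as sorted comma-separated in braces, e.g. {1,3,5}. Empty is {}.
Answer: {5,7,8}

Derivation:
Constraint 1 (U < Y) on D(U)={3,5,8} D(Y)={5,7,8}: U {3,5,8}->{3,5}
So after constraint 1: D(Y) = {5,7,8}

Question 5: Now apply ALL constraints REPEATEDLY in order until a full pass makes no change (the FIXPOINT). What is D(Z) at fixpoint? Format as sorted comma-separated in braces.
pass 0 (initial): D(Z)={4,5,7,8}
pass 1: U {3,5,8}->{3,5}
pass 2: no change
Fixpoint after 2 passes: D(Z) = {4,5,7,8}

Answer: {4,5,7,8}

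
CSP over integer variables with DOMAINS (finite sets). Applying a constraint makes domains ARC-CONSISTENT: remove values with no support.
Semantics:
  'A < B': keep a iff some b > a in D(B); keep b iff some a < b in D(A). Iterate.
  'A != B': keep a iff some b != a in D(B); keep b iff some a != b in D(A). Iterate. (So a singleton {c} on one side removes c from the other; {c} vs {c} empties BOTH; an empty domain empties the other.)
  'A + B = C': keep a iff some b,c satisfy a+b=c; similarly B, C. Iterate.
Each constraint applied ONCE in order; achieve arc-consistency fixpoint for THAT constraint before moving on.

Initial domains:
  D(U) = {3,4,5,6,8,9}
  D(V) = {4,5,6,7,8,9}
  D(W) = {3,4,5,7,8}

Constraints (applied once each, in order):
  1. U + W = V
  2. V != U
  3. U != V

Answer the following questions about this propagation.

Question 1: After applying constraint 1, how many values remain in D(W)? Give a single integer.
Answer: 3

Derivation:
Constraint 1 (U + W = V) on D(U)={3,4,5,6,8,9} D(W)={3,4,5,7,8} D(V)={4,5,6,7,8,9}: U {3,4,5,6,8,9}->{3,4,5,6}; W {3,4,5,7,8}->{3,4,5}; V {4,5,6,7,8,9}->{6,7,8,9}
So after constraint 1: D(W)={3,4,5}, size = 3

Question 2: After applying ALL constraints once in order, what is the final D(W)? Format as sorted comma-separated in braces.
Constraint 1 (U + W = V) on D(U)={3,4,5,6,8,9} D(W)={3,4,5,7,8} D(V)={4,5,6,7,8,9}: U {3,4,5,6,8,9}->{3,4,5,6}; W {3,4,5,7,8}->{3,4,5}; V {4,5,6,7,8,9}->{6,7,8,9}
Constraint 2 (V != U) on D(V)={6,7,8,9} D(U)={3,4,5,6}: no change
Constraint 3 (U != V) on D(U)={3,4,5,6} D(V)={6,7,8,9}: no change
So after all 3 constraints: D(W) = {3,4,5}

Answer: {3,4,5}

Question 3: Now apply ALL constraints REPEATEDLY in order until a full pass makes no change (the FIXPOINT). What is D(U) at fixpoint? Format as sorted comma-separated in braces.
pass 0 (initial): D(U)={3,4,5,6,8,9}
pass 1: U {3,4,5,6,8,9}->{3,4,5,6}; V {4,5,6,7,8,9}->{6,7,8,9}; W {3,4,5,7,8}->{3,4,5}
pass 2: no change
Fixpoint after 2 passes: D(U) = {3,4,5,6}

Answer: {3,4,5,6}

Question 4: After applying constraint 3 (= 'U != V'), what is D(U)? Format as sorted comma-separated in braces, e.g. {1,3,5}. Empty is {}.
Constraint 1 (U + W = V) on D(U)={3,4,5,6,8,9} D(W)={3,4,5,7,8} D(V)={4,5,6,7,8,9}: U {3,4,5,6,8,9}->{3,4,5,6}; W {3,4,5,7,8}->{3,4,5}; V {4,5,6,7,8,9}->{6,7,8,9}
Constraint 2 (V != U) on D(V)={6,7,8,9} D(U)={3,4,5,6}: no change
Constraint 3 (U != V) on D(U)={3,4,5,6} D(V)={6,7,8,9}: no change
So after constraint 3: D(U) = {3,4,5,6}

Answer: {3,4,5,6}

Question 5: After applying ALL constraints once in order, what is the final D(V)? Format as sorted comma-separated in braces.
Answer: {6,7,8,9}

Derivation:
Constraint 1 (U + W = V) on D(U)={3,4,5,6,8,9} D(W)={3,4,5,7,8} D(V)={4,5,6,7,8,9}: U {3,4,5,6,8,9}->{3,4,5,6}; W {3,4,5,7,8}->{3,4,5}; V {4,5,6,7,8,9}->{6,7,8,9}
Constraint 2 (V != U) on D(V)={6,7,8,9} D(U)={3,4,5,6}: no change
Constraint 3 (U != V) on D(U)={3,4,5,6} D(V)={6,7,8,9}: no change
So after all 3 constraints: D(V) = {6,7,8,9}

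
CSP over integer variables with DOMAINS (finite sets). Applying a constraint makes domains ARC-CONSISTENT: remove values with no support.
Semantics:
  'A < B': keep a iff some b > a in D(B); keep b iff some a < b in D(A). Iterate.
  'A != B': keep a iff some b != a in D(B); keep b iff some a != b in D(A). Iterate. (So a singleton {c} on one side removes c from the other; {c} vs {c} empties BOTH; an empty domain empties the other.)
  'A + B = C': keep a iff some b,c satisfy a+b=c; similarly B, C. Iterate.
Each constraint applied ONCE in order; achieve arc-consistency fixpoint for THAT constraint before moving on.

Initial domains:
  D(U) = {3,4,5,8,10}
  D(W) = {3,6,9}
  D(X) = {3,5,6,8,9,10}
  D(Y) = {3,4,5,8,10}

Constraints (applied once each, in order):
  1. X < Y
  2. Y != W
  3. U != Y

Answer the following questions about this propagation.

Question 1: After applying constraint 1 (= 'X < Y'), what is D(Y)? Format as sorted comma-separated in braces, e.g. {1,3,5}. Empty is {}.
Answer: {4,5,8,10}

Derivation:
Constraint 1 (X < Y) on D(X)={3,5,6,8,9,10} D(Y)={3,4,5,8,10}: X {3,5,6,8,9,10}->{3,5,6,8,9}; Y {3,4,5,8,10}->{4,5,8,10}
So after constraint 1: D(Y) = {4,5,8,10}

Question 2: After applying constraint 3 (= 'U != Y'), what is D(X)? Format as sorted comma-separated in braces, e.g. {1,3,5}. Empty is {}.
Constraint 1 (X < Y) on D(X)={3,5,6,8,9,10} D(Y)={3,4,5,8,10}: X {3,5,6,8,9,10}->{3,5,6,8,9}; Y {3,4,5,8,10}->{4,5,8,10}
Constraint 2 (Y != W) on D(Y)={4,5,8,10} D(W)={3,6,9}: no change
Constraint 3 (U != Y) on D(U)={3,4,5,8,10} D(Y)={4,5,8,10}: no change
So after constraint 3: D(X) = {3,5,6,8,9}

Answer: {3,5,6,8,9}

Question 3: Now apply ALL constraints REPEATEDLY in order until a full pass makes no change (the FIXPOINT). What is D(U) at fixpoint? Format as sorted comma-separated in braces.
pass 0 (initial): D(U)={3,4,5,8,10}
pass 1: X {3,5,6,8,9,10}->{3,5,6,8,9}; Y {3,4,5,8,10}->{4,5,8,10}
pass 2: no change
Fixpoint after 2 passes: D(U) = {3,4,5,8,10}

Answer: {3,4,5,8,10}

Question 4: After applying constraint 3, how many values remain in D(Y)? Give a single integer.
Constraint 1 (X < Y) on D(X)={3,5,6,8,9,10} D(Y)={3,4,5,8,10}: X {3,5,6,8,9,10}->{3,5,6,8,9}; Y {3,4,5,8,10}->{4,5,8,10}
Constraint 2 (Y != W) on D(Y)={4,5,8,10} D(W)={3,6,9}: no change
Constraint 3 (U != Y) on D(U)={3,4,5,8,10} D(Y)={4,5,8,10}: no change
So after constraint 3: D(Y)={4,5,8,10}, size = 4

Answer: 4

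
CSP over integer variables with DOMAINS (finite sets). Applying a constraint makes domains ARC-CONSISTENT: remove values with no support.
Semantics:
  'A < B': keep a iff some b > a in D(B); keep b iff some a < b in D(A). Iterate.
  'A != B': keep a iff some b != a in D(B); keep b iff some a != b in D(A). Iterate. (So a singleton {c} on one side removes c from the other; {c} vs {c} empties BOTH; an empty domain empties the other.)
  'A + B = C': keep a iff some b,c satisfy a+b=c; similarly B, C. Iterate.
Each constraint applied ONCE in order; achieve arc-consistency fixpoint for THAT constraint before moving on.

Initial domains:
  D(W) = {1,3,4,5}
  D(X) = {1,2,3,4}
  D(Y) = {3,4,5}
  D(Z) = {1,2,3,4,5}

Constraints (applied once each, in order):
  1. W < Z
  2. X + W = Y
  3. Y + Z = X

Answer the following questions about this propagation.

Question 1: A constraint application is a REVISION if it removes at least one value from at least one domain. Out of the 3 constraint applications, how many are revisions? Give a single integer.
Answer: 2

Derivation:
Constraint 1 (W < Z) on D(W)={1,3,4,5} D(Z)={1,2,3,4,5}: W {1,3,4,5}->{1,3,4}; Z {1,2,3,4,5}->{2,3,4,5} => REVISION
Constraint 2 (X + W = Y) on D(X)={1,2,3,4} D(W)={1,3,4} D(Y)={3,4,5}: no change => not a revision
Constraint 3 (Y + Z = X) on D(Y)={3,4,5} D(Z)={2,3,4,5} D(X)={1,2,3,4}: Y {3,4,5}->{}; Z {2,3,4,5}->{}; X {1,2,3,4}->{} => REVISION
Total revisions = 2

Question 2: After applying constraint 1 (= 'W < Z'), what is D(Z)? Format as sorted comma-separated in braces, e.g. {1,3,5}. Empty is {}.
Answer: {2,3,4,5}

Derivation:
Constraint 1 (W < Z) on D(W)={1,3,4,5} D(Z)={1,2,3,4,5}: W {1,3,4,5}->{1,3,4}; Z {1,2,3,4,5}->{2,3,4,5}
So after constraint 1: D(Z) = {2,3,4,5}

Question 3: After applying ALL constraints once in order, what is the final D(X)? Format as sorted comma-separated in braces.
Answer: {}

Derivation:
Constraint 1 (W < Z) on D(W)={1,3,4,5} D(Z)={1,2,3,4,5}: W {1,3,4,5}->{1,3,4}; Z {1,2,3,4,5}->{2,3,4,5}
Constraint 2 (X + W = Y) on D(X)={1,2,3,4} D(W)={1,3,4} D(Y)={3,4,5}: no change
Constraint 3 (Y + Z = X) on D(Y)={3,4,5} D(Z)={2,3,4,5} D(X)={1,2,3,4}: Y {3,4,5}->{}; Z {2,3,4,5}->{}; X {1,2,3,4}->{}
So after all 3 constraints: D(X) = {}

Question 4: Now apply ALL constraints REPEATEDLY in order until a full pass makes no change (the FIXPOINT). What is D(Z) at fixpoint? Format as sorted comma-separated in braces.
Answer: {}

Derivation:
pass 0 (initial): D(Z)={1,2,3,4,5}
pass 1: W {1,3,4,5}->{1,3,4}; X {1,2,3,4}->{}; Y {3,4,5}->{}; Z {1,2,3,4,5}->{}
pass 2: W {1,3,4}->{}
pass 3: no change
Fixpoint after 3 passes: D(Z) = {}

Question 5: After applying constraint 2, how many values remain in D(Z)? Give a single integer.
Constraint 1 (W < Z) on D(W)={1,3,4,5} D(Z)={1,2,3,4,5}: W {1,3,4,5}->{1,3,4}; Z {1,2,3,4,5}->{2,3,4,5}
Constraint 2 (X + W = Y) on D(X)={1,2,3,4} D(W)={1,3,4} D(Y)={3,4,5}: no change
So after constraint 2: D(Z)={2,3,4,5}, size = 4

Answer: 4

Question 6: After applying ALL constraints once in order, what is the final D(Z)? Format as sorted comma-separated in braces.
Answer: {}

Derivation:
Constraint 1 (W < Z) on D(W)={1,3,4,5} D(Z)={1,2,3,4,5}: W {1,3,4,5}->{1,3,4}; Z {1,2,3,4,5}->{2,3,4,5}
Constraint 2 (X + W = Y) on D(X)={1,2,3,4} D(W)={1,3,4} D(Y)={3,4,5}: no change
Constraint 3 (Y + Z = X) on D(Y)={3,4,5} D(Z)={2,3,4,5} D(X)={1,2,3,4}: Y {3,4,5}->{}; Z {2,3,4,5}->{}; X {1,2,3,4}->{}
So after all 3 constraints: D(Z) = {}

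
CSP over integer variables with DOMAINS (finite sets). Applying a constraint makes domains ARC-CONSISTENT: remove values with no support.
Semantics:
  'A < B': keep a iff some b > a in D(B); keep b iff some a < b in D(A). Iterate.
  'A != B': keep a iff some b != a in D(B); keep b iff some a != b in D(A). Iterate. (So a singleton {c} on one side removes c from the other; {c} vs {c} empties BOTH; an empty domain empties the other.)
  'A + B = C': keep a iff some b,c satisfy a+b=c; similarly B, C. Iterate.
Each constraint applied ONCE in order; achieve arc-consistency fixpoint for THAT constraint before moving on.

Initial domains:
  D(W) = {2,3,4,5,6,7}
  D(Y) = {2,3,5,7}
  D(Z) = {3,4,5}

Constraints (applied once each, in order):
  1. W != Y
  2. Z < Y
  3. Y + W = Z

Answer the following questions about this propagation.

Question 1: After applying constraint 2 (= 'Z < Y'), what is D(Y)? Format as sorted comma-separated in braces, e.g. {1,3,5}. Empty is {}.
Answer: {5,7}

Derivation:
Constraint 1 (W != Y) on D(W)={2,3,4,5,6,7} D(Y)={2,3,5,7}: no change
Constraint 2 (Z < Y) on D(Z)={3,4,5} D(Y)={2,3,5,7}: Y {2,3,5,7}->{5,7}
So after constraint 2: D(Y) = {5,7}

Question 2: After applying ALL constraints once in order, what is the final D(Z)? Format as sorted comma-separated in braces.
Constraint 1 (W != Y) on D(W)={2,3,4,5,6,7} D(Y)={2,3,5,7}: no change
Constraint 2 (Z < Y) on D(Z)={3,4,5} D(Y)={2,3,5,7}: Y {2,3,5,7}->{5,7}
Constraint 3 (Y + W = Z) on D(Y)={5,7} D(W)={2,3,4,5,6,7} D(Z)={3,4,5}: Y {5,7}->{}; W {2,3,4,5,6,7}->{}; Z {3,4,5}->{}
So after all 3 constraints: D(Z) = {}

Answer: {}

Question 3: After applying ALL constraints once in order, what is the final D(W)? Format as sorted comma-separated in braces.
Answer: {}

Derivation:
Constraint 1 (W != Y) on D(W)={2,3,4,5,6,7} D(Y)={2,3,5,7}: no change
Constraint 2 (Z < Y) on D(Z)={3,4,5} D(Y)={2,3,5,7}: Y {2,3,5,7}->{5,7}
Constraint 3 (Y + W = Z) on D(Y)={5,7} D(W)={2,3,4,5,6,7} D(Z)={3,4,5}: Y {5,7}->{}; W {2,3,4,5,6,7}->{}; Z {3,4,5}->{}
So after all 3 constraints: D(W) = {}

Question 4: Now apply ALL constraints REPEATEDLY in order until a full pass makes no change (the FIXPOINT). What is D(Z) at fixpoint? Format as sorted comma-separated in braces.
pass 0 (initial): D(Z)={3,4,5}
pass 1: W {2,3,4,5,6,7}->{}; Y {2,3,5,7}->{}; Z {3,4,5}->{}
pass 2: no change
Fixpoint after 2 passes: D(Z) = {}

Answer: {}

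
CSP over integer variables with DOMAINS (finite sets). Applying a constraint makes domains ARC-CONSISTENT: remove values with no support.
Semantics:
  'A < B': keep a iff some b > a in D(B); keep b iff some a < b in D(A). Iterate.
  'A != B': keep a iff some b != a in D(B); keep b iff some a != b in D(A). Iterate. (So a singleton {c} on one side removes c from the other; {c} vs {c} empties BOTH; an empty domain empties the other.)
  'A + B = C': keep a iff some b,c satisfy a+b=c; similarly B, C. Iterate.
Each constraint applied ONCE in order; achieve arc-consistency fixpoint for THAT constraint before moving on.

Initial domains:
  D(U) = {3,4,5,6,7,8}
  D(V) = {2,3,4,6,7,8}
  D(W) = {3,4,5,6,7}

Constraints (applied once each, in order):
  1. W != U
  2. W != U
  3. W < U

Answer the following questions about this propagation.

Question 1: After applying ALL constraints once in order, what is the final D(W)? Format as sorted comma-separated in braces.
Constraint 1 (W != U) on D(W)={3,4,5,6,7} D(U)={3,4,5,6,7,8}: no change
Constraint 2 (W != U) on D(W)={3,4,5,6,7} D(U)={3,4,5,6,7,8}: no change
Constraint 3 (W < U) on D(W)={3,4,5,6,7} D(U)={3,4,5,6,7,8}: U {3,4,5,6,7,8}->{4,5,6,7,8}
So after all 3 constraints: D(W) = {3,4,5,6,7}

Answer: {3,4,5,6,7}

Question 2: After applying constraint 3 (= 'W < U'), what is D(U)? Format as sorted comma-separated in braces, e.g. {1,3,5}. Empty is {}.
Constraint 1 (W != U) on D(W)={3,4,5,6,7} D(U)={3,4,5,6,7,8}: no change
Constraint 2 (W != U) on D(W)={3,4,5,6,7} D(U)={3,4,5,6,7,8}: no change
Constraint 3 (W < U) on D(W)={3,4,5,6,7} D(U)={3,4,5,6,7,8}: U {3,4,5,6,7,8}->{4,5,6,7,8}
So after constraint 3: D(U) = {4,5,6,7,8}

Answer: {4,5,6,7,8}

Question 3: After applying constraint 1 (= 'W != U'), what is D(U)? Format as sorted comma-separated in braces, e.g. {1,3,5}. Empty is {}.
Answer: {3,4,5,6,7,8}

Derivation:
Constraint 1 (W != U) on D(W)={3,4,5,6,7} D(U)={3,4,5,6,7,8}: no change
So after constraint 1: D(U) = {3,4,5,6,7,8}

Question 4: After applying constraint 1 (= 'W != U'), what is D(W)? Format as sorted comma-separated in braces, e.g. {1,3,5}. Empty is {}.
Constraint 1 (W != U) on D(W)={3,4,5,6,7} D(U)={3,4,5,6,7,8}: no change
So after constraint 1: D(W) = {3,4,5,6,7}

Answer: {3,4,5,6,7}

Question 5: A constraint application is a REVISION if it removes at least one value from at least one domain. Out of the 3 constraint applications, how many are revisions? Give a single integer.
Constraint 1 (W != U) on D(W)={3,4,5,6,7} D(U)={3,4,5,6,7,8}: no change => not a revision
Constraint 2 (W != U) on D(W)={3,4,5,6,7} D(U)={3,4,5,6,7,8}: no change => not a revision
Constraint 3 (W < U) on D(W)={3,4,5,6,7} D(U)={3,4,5,6,7,8}: U {3,4,5,6,7,8}->{4,5,6,7,8} => REVISION
Total revisions = 1

Answer: 1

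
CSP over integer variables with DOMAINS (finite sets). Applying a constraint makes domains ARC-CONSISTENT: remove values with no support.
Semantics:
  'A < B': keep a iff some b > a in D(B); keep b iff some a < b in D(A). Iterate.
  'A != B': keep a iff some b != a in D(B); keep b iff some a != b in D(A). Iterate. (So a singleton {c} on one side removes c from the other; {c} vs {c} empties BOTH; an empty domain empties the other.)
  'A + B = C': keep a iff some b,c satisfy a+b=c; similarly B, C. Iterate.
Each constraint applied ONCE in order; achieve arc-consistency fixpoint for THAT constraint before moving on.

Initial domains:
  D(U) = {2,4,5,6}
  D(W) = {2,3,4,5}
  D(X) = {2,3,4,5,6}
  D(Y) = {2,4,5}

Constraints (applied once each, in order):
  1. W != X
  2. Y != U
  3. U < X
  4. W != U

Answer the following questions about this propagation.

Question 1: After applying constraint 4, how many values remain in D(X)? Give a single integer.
Answer: 4

Derivation:
Constraint 1 (W != X) on D(W)={2,3,4,5} D(X)={2,3,4,5,6}: no change
Constraint 2 (Y != U) on D(Y)={2,4,5} D(U)={2,4,5,6}: no change
Constraint 3 (U < X) on D(U)={2,4,5,6} D(X)={2,3,4,5,6}: U {2,4,5,6}->{2,4,5}; X {2,3,4,5,6}->{3,4,5,6}
Constraint 4 (W != U) on D(W)={2,3,4,5} D(U)={2,4,5}: no change
So after constraint 4: D(X)={3,4,5,6}, size = 4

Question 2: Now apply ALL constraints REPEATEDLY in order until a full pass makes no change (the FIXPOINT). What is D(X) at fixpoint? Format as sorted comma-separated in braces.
Answer: {3,4,5,6}

Derivation:
pass 0 (initial): D(X)={2,3,4,5,6}
pass 1: U {2,4,5,6}->{2,4,5}; X {2,3,4,5,6}->{3,4,5,6}
pass 2: no change
Fixpoint after 2 passes: D(X) = {3,4,5,6}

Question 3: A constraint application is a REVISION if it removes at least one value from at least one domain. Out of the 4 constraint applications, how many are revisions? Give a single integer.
Answer: 1

Derivation:
Constraint 1 (W != X) on D(W)={2,3,4,5} D(X)={2,3,4,5,6}: no change => not a revision
Constraint 2 (Y != U) on D(Y)={2,4,5} D(U)={2,4,5,6}: no change => not a revision
Constraint 3 (U < X) on D(U)={2,4,5,6} D(X)={2,3,4,5,6}: U {2,4,5,6}->{2,4,5}; X {2,3,4,5,6}->{3,4,5,6} => REVISION
Constraint 4 (W != U) on D(W)={2,3,4,5} D(U)={2,4,5}: no change => not a revision
Total revisions = 1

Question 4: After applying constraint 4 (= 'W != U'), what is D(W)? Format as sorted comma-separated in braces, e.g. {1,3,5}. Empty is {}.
Answer: {2,3,4,5}

Derivation:
Constraint 1 (W != X) on D(W)={2,3,4,5} D(X)={2,3,4,5,6}: no change
Constraint 2 (Y != U) on D(Y)={2,4,5} D(U)={2,4,5,6}: no change
Constraint 3 (U < X) on D(U)={2,4,5,6} D(X)={2,3,4,5,6}: U {2,4,5,6}->{2,4,5}; X {2,3,4,5,6}->{3,4,5,6}
Constraint 4 (W != U) on D(W)={2,3,4,5} D(U)={2,4,5}: no change
So after constraint 4: D(W) = {2,3,4,5}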